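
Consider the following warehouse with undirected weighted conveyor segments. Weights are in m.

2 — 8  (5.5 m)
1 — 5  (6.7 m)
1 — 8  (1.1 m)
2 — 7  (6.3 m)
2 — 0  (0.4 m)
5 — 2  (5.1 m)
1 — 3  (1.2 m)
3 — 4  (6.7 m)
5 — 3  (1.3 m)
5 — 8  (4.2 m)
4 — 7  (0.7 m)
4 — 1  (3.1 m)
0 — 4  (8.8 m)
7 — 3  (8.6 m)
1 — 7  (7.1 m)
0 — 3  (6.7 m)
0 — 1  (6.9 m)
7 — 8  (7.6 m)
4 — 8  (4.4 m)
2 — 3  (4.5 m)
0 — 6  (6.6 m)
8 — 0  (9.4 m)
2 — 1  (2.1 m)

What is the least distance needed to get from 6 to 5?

Candidate routes:
6–0–2–1–3–5: 6.6+0.4+2.1+1.2+1.3 = 11.6
6–0–2–5: 6.6+0.4+5.1 = 12.1
Cheapest is 6–0–2–1–3–5 at 11.6 m.

11.6 m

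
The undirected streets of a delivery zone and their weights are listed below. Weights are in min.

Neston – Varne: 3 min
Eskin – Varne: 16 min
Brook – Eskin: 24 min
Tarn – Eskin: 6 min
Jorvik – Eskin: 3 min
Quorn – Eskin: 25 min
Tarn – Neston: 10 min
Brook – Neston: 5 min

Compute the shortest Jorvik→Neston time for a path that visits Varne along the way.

22 min

Best Jorvik to Varne: Jorvik → Eskin → Varne costing 19
Best Varne to Neston: Varne → Neston costing 3
Total via Varne: 19 + 3 = 22 min.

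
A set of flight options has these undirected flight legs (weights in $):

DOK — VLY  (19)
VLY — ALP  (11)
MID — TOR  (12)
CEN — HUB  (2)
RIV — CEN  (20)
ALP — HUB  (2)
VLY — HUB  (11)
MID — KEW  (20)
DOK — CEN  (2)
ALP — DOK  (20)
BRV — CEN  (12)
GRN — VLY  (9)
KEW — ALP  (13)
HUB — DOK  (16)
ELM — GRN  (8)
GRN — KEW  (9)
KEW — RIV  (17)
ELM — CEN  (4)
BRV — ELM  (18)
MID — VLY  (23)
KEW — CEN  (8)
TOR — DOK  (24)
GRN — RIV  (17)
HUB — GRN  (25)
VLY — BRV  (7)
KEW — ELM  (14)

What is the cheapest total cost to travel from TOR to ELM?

$30

Candidate routes:
TOR → DOK → HUB → CEN → ELM: 24+16+2+4 = 46
TOR → DOK → CEN → ELM: 24+2+4 = 30
TOR → MID → KEW → CEN → ELM: 12+20+8+4 = 44
The minimum is $30 via TOR → DOK → CEN → ELM.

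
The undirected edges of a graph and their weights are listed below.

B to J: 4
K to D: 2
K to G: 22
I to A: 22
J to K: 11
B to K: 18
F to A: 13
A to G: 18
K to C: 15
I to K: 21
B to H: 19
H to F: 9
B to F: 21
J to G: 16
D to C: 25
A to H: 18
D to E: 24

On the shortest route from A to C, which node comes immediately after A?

Enumerating some paths:
A → I → K → C: 22+21+15 = 58
A → F → B → J → K → C: 13+21+4+11+15 = 64
A → G → J → K → C: 18+16+11+15 = 60
A → G → K → C: 18+22+15 = 55
Cheapest is A → G → K → C at 55.
So from A the first move is to G.

G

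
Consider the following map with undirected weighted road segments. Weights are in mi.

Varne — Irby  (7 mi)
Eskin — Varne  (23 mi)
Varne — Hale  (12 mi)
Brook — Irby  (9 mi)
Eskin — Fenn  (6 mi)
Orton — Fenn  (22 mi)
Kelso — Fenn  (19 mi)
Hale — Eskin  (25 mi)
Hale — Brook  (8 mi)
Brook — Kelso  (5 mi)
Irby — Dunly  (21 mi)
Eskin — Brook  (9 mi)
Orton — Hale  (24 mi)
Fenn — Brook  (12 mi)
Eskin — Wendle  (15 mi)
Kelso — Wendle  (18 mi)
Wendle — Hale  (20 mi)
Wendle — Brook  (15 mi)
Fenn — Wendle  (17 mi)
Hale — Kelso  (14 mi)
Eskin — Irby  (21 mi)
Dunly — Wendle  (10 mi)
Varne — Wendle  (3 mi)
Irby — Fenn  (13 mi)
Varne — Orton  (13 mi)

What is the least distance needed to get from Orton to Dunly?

Enumerating some paths:
Orton–Varne–Wendle–Dunly: 13+3+10 = 26
Orton–Varne–Irby–Dunly: 13+7+21 = 41
The minimum is 26 mi via Orton–Varne–Wendle–Dunly.

26 mi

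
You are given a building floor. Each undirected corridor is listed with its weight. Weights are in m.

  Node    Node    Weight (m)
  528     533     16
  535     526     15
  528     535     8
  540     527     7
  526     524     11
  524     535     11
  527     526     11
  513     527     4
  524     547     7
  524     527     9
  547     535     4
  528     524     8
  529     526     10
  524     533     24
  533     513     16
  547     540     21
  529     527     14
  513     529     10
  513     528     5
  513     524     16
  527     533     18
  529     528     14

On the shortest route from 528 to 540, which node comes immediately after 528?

513

Candidate routes:
528 - 513 - 527 - 540: 5+4+7 = 16
528 - 524 - 527 - 540: 8+9+7 = 24
528 - 535 - 547 - 524 - 527 - 540: 8+4+7+9+7 = 35
528 - 535 - 547 - 540: 8+4+21 = 33
The minimum is 16 m via 528 - 513 - 527 - 540.
So from 528 the first move is to 513.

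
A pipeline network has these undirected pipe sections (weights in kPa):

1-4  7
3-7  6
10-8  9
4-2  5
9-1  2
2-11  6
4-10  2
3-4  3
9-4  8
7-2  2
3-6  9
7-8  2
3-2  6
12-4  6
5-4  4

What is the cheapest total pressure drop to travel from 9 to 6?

20 kPa

Candidate routes:
9 - 4 - 3 - 6: 8+3+9 = 20
9 - 1 - 4 - 3 - 6: 2+7+3+9 = 21
9 - 4 - 2 - 3 - 6: 8+5+6+9 = 28
9 - 1 - 4 - 2 - 3 - 6: 2+7+5+6+9 = 29
The minimum is 20 kPa via 9 - 4 - 3 - 6.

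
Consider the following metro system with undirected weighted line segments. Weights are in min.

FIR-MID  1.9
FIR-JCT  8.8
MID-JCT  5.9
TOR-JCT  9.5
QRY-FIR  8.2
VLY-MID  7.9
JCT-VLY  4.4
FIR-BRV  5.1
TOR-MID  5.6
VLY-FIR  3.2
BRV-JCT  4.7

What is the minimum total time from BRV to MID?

Running Dijkstra from BRV:
BRV: 0
JCT: 4.7  (via BRV)
FIR: 5.1  (via BRV)
MID: 7  (via FIR)
Shortest route: BRV–FIR–MID = 7 min.

7 min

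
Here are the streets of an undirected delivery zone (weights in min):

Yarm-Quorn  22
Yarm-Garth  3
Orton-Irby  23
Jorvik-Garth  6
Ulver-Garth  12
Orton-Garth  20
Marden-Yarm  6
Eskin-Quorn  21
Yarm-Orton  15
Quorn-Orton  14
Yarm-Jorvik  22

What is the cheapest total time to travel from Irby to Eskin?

58 min

Settle nodes by increasing distance from Irby:
Irby: 0
Orton: 23  (via Irby)
Quorn: 37  (via Orton)
Yarm: 38  (via Orton)
Garth: 41  (via Yarm)
Marden: 44  (via Yarm)
Jorvik: 47  (via Garth)
Ulver: 53  (via Garth)
Eskin: 58  (via Quorn)
Shortest route: Irby–Orton–Quorn–Eskin = 58 min.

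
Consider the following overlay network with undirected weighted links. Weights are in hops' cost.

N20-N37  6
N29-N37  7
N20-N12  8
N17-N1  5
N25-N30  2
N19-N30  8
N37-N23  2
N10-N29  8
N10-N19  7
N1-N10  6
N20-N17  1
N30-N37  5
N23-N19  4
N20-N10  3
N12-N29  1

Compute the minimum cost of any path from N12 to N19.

Candidate routes:
N12 - N29 - N37 - N23 - N19: 1+7+2+4 = 14
N12 - N29 - N10 - N19: 1+8+7 = 16
Cheapest is N12 - N29 - N37 - N23 - N19 at 14 hops' cost.

14 hops' cost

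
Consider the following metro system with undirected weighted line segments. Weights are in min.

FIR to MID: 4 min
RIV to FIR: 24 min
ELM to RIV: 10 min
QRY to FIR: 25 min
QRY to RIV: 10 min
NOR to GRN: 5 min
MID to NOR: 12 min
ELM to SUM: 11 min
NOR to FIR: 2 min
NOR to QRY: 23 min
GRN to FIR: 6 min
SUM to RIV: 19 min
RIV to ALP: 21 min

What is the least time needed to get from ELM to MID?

Candidate routes:
ELM–RIV–QRY–NOR–FIR–MID: 10+10+23+2+4 = 49
ELM–RIV–FIR–MID: 10+24+4 = 38
ELM–RIV–QRY–FIR–MID: 10+10+25+4 = 49
ELM–RIV–FIR–NOR–MID: 10+24+2+12 = 48
Cheapest is ELM–RIV–FIR–MID at 38 min.

38 min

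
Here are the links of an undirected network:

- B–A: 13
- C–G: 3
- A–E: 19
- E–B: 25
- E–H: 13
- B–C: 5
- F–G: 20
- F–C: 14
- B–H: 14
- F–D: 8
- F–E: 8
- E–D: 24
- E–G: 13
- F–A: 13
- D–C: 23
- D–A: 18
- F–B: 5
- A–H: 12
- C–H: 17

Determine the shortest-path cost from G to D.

21

Compare a few routes:
G–C–B–F–D: 3+5+5+8 = 21
G–C–F–D: 3+14+8 = 25
Cheapest is G–C–B–F–D at 21.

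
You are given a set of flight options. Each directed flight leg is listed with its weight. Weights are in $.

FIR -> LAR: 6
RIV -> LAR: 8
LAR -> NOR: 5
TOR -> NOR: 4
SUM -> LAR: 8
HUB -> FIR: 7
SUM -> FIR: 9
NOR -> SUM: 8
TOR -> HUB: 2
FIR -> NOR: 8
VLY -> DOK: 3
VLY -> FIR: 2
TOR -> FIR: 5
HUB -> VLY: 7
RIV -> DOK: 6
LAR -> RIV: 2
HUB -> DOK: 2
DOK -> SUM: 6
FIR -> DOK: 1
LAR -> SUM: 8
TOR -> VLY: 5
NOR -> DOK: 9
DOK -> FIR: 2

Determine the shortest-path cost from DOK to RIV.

$10

Enumerating some paths:
DOK–SUM–LAR–RIV: 6+8+2 = 16
DOK–SUM–FIR–LAR–RIV: 6+9+6+2 = 23
DOK–FIR–LAR–RIV: 2+6+2 = 10
The minimum is $10 via DOK–FIR–LAR–RIV.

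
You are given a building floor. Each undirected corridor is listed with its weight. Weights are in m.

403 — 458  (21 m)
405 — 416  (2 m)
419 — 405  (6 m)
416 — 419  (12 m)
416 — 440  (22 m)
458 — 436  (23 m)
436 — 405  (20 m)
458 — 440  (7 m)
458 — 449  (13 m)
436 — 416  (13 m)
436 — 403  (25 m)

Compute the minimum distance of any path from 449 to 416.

42 m

Settle nodes by increasing distance from 449:
449: 0
458: 13  (via 449)
440: 20  (via 458)
403: 34  (via 458)
436: 36  (via 458)
416: 42  (via 440)
Shortest route: 449 → 458 → 440 → 416 = 42 m.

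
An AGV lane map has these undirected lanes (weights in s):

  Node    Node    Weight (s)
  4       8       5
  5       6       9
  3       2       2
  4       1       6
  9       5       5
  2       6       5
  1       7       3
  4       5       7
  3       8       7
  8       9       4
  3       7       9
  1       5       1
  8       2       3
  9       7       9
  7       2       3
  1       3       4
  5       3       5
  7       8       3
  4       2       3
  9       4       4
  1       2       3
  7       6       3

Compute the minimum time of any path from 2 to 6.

5 s

Running Dijkstra from 2:
2: 0
3: 2  (via 2)
1: 3  (via 2)
4: 3  (via 2)
7: 3  (via 2)
8: 3  (via 2)
5: 4  (via 1)
6: 5  (via 2)
Shortest route: 2 → 6 = 5 s.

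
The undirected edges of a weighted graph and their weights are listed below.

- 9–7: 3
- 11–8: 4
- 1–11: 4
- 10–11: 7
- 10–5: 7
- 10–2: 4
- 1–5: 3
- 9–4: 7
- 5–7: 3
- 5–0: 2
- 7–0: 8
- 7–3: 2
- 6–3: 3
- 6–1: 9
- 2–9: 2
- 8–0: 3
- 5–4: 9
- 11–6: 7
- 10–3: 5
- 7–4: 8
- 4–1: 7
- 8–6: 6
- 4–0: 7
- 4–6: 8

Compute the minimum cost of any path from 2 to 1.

11

Candidate routes:
2 → 10 → 5 → 1: 4+7+3 = 14
2 → 9 → 4 → 1: 2+7+7 = 16
2 → 9 → 7 → 5 → 1: 2+3+3+3 = 11
2 → 10 → 11 → 1: 4+7+4 = 15
Cheapest is 2 → 9 → 7 → 5 → 1 at 11.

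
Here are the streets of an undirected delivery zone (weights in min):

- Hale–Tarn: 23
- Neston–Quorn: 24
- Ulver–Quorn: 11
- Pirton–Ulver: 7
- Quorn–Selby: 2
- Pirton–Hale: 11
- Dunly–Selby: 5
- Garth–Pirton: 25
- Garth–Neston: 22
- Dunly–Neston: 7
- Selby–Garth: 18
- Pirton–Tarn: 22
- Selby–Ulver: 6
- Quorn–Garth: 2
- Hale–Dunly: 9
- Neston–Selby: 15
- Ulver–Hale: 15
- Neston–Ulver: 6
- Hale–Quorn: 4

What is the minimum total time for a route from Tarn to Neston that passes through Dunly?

39 min

Shortest Tarn→Dunly: Tarn → Hale → Dunly = 32
Best Dunly to Neston: Dunly → Neston costing 7
Total via Dunly: 32 + 7 = 39 min.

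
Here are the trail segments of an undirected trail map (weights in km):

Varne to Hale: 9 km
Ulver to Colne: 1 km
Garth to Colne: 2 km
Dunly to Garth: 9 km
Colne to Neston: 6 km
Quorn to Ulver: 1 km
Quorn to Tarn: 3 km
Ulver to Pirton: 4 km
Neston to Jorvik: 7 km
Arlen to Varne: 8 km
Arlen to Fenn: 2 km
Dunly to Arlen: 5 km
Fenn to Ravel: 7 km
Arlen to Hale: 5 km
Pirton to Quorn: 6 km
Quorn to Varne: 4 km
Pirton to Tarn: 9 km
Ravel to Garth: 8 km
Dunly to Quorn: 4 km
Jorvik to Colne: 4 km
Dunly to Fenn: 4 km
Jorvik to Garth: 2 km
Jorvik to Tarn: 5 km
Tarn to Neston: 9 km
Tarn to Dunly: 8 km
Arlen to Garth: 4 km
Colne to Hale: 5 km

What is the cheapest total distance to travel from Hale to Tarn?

10 km

Settle nodes by increasing distance from Hale:
Hale: 0
Colne: 5  (via Hale)
Arlen: 5  (via Hale)
Ulver: 6  (via Colne)
Quorn: 7  (via Ulver)
Fenn: 7  (via Arlen)
Garth: 7  (via Colne)
Jorvik: 9  (via Colne)
Varne: 9  (via Hale)
Tarn: 10  (via Quorn)
Shortest route: Hale–Colne–Ulver–Quorn–Tarn = 10 km.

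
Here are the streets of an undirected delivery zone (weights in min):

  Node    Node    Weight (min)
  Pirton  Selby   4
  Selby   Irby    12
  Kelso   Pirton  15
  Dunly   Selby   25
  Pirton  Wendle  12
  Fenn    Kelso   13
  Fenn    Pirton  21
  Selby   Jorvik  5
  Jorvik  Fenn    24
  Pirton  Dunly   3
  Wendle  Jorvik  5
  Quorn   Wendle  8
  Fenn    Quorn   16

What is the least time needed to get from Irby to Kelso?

31 min

Shortest distances from Irby:
Irby: 0
Selby: 12  (via Irby)
Pirton: 16  (via Selby)
Jorvik: 17  (via Selby)
Dunly: 19  (via Pirton)
Wendle: 22  (via Jorvik)
Quorn: 30  (via Wendle)
Kelso: 31  (via Pirton)
Shortest route: Irby → Selby → Pirton → Kelso = 31 min.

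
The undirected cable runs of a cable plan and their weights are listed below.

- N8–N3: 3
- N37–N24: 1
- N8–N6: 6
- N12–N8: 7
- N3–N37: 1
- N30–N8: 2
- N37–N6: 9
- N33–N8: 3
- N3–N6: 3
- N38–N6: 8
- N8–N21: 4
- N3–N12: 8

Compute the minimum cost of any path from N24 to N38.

Compare a few routes:
N24 → N37 → N6 → N38: 1+9+8 = 18
N24 → N37 → N3 → N8 → N6 → N38: 1+1+3+6+8 = 19
N24 → N37 → N3 → N6 → N38: 1+1+3+8 = 13
The minimum is 13 via N24 → N37 → N3 → N6 → N38.

13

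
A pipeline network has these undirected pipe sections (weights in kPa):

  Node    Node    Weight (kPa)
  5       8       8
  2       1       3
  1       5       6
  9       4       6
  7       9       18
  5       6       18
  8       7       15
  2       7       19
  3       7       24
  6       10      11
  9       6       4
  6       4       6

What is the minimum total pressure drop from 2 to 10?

Shortest distances from 2:
2: 0
1: 3  (via 2)
5: 9  (via 1)
8: 17  (via 5)
7: 19  (via 2)
6: 27  (via 5)
9: 31  (via 6)
4: 33  (via 6)
10: 38  (via 6)
Shortest route: 2 → 1 → 5 → 6 → 10 = 38 kPa.

38 kPa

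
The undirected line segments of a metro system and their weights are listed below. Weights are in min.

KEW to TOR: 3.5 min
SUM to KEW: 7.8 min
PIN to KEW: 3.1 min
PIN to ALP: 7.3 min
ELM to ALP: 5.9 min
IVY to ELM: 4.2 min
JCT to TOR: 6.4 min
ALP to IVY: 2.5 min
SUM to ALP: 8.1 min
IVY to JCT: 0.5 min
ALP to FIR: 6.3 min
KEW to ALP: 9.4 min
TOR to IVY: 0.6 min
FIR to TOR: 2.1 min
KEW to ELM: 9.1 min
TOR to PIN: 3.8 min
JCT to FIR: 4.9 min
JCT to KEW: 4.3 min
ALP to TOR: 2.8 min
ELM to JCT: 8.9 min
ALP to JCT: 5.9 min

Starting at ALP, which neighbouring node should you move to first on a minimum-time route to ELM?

Candidate routes:
ALP → IVY → ELM: 2.5+4.2 = 6.7
ALP → JCT → IVY → ELM: 5.9+0.5+4.2 = 10.6
ALP → TOR → IVY → ELM: 2.8+0.6+4.2 = 7.6
ALP → ELM: 5.9 = 5.9
Cheapest is ALP → ELM at 5.9 min.
So from ALP the first move is to ELM.

ELM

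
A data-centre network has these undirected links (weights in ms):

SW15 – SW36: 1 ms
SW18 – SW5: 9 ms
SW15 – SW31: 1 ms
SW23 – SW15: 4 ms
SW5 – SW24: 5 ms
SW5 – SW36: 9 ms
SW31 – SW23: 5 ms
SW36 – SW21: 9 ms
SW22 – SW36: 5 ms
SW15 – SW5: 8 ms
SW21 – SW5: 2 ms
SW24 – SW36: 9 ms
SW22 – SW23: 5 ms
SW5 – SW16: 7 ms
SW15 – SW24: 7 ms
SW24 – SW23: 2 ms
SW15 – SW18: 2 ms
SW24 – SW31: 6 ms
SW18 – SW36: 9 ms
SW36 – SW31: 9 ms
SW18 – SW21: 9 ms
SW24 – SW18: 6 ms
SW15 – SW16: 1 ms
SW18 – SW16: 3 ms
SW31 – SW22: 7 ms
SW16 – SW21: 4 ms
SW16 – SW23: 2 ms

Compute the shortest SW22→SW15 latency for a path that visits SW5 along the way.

Shortest SW22→SW5: SW22 → SW23 → SW24 → SW5 = 12
Shortest SW5→SW15: SW5 → SW21 → SW16 → SW15 = 7
Total via SW5: 12 + 7 = 19 ms.

19 ms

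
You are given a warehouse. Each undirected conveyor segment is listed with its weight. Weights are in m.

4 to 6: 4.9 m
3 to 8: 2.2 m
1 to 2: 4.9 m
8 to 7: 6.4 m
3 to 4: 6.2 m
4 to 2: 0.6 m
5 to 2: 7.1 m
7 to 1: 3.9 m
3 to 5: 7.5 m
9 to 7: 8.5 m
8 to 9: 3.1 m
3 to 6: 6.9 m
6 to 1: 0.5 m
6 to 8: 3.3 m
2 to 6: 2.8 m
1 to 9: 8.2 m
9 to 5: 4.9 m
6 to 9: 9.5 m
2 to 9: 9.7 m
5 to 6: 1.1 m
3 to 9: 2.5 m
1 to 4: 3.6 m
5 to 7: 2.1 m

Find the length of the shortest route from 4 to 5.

4.5 m

Enumerating some paths:
4 → 1 → 6 → 5: 3.6+0.5+1.1 = 5.2
4 → 2 → 6 → 5: 0.6+2.8+1.1 = 4.5
4 → 6 → 5: 4.9+1.1 = 6
The minimum is 4.5 m via 4 → 2 → 6 → 5.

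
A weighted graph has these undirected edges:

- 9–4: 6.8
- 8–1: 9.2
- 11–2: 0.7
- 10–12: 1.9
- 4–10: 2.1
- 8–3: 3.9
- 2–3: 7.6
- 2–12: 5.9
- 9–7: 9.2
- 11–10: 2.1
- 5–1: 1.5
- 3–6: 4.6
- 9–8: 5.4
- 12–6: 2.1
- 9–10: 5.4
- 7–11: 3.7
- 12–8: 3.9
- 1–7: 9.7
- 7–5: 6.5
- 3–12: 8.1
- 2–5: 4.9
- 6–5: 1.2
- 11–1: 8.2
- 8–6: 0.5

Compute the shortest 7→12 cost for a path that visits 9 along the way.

16.5

Shortest 7→9: 7 → 9 = 9.2
Best 9 to 12: 9 → 10 → 12 costing 7.3
Total via 9: 9.2 + 7.3 = 16.5.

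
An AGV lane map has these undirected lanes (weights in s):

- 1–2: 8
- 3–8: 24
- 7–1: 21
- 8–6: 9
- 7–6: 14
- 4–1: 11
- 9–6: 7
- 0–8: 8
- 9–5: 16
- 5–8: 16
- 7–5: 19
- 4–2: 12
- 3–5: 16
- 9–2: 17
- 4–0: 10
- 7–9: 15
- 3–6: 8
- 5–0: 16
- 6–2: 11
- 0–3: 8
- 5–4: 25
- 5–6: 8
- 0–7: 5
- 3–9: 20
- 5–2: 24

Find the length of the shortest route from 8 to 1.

Enumerating some paths:
8 - 6 - 2 - 1: 9+11+8 = 28
8 - 0 - 7 - 1: 8+5+21 = 34
8 - 0 - 4 - 1: 8+10+11 = 29
The minimum is 28 s via 8 - 6 - 2 - 1.

28 s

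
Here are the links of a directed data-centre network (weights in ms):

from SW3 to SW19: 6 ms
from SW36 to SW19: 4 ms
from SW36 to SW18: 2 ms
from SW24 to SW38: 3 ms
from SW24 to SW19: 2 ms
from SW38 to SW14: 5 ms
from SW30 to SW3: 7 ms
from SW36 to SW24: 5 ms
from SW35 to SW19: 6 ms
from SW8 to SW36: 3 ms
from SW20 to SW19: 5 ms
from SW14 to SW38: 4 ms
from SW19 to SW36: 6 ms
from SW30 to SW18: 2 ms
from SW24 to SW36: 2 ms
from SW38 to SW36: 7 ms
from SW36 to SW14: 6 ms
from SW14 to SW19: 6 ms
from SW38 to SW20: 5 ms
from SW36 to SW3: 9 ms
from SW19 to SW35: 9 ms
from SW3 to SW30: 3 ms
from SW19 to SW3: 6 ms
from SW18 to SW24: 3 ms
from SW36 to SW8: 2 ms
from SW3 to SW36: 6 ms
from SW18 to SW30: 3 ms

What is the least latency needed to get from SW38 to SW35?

Candidate routes:
SW38 - SW20 - SW19 - SW35: 5+5+9 = 19
SW38 - SW36 - SW19 - SW35: 7+4+9 = 20
SW38 - SW36 - SW24 - SW19 - SW35: 7+5+2+9 = 23
SW38 - SW14 - SW19 - SW35: 5+6+9 = 20
The minimum is 19 ms via SW38 - SW20 - SW19 - SW35.

19 ms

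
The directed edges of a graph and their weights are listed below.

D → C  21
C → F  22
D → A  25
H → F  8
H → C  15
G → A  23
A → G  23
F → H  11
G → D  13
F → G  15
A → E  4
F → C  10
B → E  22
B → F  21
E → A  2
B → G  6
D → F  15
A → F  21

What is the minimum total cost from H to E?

Shortest distances from H:
H: 0
F: 8  (via H)
C: 15  (via H)
G: 23  (via F)
D: 36  (via G)
A: 46  (via G)
E: 50  (via A)
Shortest route: H–F–G–A–E = 50.

50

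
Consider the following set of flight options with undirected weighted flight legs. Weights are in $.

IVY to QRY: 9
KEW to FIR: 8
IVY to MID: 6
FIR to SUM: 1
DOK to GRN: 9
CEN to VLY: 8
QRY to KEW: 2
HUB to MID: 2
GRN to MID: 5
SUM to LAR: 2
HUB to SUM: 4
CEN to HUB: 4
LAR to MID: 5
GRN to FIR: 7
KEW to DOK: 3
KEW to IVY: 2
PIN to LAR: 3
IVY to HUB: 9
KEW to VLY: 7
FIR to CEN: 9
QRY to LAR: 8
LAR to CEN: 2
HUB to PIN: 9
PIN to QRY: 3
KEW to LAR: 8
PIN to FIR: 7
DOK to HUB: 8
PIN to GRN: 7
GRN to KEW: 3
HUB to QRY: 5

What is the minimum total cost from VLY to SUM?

$12

Running Dijkstra from VLY:
VLY: 0
KEW: 7  (via VLY)
CEN: 8  (via VLY)
IVY: 9  (via KEW)
QRY: 9  (via KEW)
GRN: 10  (via KEW)
DOK: 10  (via KEW)
LAR: 10  (via CEN)
PIN: 12  (via QRY)
SUM: 12  (via LAR)
Shortest route: VLY–CEN–LAR–SUM = $12.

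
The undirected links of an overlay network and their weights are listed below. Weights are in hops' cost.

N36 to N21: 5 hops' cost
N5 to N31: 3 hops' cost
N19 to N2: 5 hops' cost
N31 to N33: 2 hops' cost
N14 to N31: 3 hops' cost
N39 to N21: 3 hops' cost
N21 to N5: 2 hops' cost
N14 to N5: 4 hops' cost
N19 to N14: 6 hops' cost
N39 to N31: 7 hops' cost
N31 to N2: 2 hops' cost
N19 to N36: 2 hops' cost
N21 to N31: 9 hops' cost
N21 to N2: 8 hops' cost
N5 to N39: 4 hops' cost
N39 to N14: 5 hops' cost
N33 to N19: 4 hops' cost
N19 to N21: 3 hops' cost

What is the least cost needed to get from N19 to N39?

6 hops' cost

Settle nodes by increasing distance from N19:
N19: 0
N36: 2  (via N19)
N21: 3  (via N19)
N33: 4  (via N19)
N5: 5  (via N21)
N2: 5  (via N19)
N14: 6  (via N19)
N39: 6  (via N21)
Shortest route: N19 → N21 → N39 = 6 hops' cost.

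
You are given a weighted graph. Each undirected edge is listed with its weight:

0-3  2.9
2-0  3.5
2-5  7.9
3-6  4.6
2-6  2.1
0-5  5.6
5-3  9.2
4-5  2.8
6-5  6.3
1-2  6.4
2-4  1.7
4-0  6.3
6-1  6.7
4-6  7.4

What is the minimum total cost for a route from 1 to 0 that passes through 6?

12.3

Best 1 to 6: 1 → 6 costing 6.7
Best 6 to 0: 6 → 2 → 0 costing 5.6
Total via 6: 6.7 + 5.6 = 12.3.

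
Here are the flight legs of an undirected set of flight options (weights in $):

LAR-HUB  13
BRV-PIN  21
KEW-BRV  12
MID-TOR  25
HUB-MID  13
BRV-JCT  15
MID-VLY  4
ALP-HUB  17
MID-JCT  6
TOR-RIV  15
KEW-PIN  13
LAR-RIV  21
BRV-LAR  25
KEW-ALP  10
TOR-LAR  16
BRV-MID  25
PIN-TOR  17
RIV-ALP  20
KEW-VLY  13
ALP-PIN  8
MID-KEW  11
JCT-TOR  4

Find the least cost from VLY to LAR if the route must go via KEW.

Shortest VLY→KEW: VLY → KEW = 13
Shortest KEW→LAR: KEW → BRV → LAR = 37
Total via KEW: 13 + 37 = $50.

$50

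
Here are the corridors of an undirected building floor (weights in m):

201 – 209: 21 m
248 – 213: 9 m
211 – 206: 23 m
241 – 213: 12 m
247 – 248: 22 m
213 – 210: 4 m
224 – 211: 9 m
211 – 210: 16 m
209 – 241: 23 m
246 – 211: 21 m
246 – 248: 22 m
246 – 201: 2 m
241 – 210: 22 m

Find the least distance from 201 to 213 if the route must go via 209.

Best 201 to 209: 201 → 209 costing 21
Best 209 to 213: 209 → 241 → 213 costing 35
Total via 209: 21 + 35 = 56 m.

56 m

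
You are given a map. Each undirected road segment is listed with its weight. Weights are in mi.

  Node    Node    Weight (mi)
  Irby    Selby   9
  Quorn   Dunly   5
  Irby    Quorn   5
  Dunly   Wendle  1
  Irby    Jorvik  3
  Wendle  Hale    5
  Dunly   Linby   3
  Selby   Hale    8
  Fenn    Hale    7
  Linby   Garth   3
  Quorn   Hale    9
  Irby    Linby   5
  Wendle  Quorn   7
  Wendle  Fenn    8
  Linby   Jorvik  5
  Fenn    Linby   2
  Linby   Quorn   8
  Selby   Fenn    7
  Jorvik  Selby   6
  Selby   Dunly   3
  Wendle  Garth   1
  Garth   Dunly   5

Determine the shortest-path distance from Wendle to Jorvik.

9 mi

Running Dijkstra from Wendle:
Wendle: 0
Garth: 1  (via Wendle)
Dunly: 1  (via Wendle)
Linby: 4  (via Garth)
Selby: 4  (via Dunly)
Hale: 5  (via Wendle)
Quorn: 6  (via Dunly)
Fenn: 6  (via Linby)
Jorvik: 9  (via Linby)
Shortest route: Wendle–Garth–Linby–Jorvik = 9 mi.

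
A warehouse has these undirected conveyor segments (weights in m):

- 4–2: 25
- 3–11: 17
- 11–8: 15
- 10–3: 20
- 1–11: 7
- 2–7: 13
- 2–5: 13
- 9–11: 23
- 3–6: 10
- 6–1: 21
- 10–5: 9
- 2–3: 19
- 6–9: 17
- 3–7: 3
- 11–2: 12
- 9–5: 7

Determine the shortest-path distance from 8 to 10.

49 m

Running Dijkstra from 8:
8: 0
11: 15  (via 8)
1: 22  (via 11)
2: 27  (via 11)
3: 32  (via 11)
7: 35  (via 3)
9: 38  (via 11)
5: 40  (via 2)
6: 42  (via 3)
10: 49  (via 5)
Shortest route: 8–11–2–5–10 = 49 m.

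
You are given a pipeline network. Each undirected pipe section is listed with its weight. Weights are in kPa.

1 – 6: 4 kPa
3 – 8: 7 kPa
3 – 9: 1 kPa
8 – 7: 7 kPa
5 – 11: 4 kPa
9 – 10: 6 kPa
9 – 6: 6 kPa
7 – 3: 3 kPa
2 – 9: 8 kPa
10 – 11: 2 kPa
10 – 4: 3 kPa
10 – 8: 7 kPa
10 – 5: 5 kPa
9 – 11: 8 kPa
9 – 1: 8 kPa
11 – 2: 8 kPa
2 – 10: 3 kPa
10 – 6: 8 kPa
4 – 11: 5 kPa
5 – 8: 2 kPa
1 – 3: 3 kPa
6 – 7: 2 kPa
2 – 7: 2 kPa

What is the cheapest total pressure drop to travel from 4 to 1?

13 kPa

Running Dijkstra from 4:
4: 0
10: 3  (via 4)
11: 5  (via 4)
2: 6  (via 10)
5: 8  (via 10)
7: 8  (via 2)
9: 9  (via 10)
3: 10  (via 9)
6: 10  (via 7)
8: 10  (via 10)
1: 13  (via 3)
Shortest route: 4–10–9–3–1 = 13 kPa.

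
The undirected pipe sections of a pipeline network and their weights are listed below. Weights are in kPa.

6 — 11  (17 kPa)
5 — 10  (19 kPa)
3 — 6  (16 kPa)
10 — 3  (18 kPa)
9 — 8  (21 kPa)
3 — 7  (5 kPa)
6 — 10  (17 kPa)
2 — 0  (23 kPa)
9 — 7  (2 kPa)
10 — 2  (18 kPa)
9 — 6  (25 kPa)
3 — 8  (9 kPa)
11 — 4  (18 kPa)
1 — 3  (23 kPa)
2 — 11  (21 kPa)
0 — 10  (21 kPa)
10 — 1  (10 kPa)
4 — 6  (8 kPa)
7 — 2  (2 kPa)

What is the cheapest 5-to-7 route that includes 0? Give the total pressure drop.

65 kPa

Shortest 5→0: 5 → 10 → 0 = 40
Shortest 0→7: 0 → 2 → 7 = 25
Total via 0: 40 + 25 = 65 kPa.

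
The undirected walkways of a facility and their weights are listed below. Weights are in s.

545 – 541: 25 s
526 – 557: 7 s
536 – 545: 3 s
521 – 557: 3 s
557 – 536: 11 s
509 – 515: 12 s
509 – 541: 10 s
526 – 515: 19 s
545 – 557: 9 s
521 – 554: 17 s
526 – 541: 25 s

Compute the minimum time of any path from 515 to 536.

37 s

Settle nodes by increasing distance from 515:
515: 0
509: 12  (via 515)
526: 19  (via 515)
541: 22  (via 509)
557: 26  (via 526)
521: 29  (via 557)
545: 35  (via 557)
536: 37  (via 557)
Shortest route: 515–526–557–536 = 37 s.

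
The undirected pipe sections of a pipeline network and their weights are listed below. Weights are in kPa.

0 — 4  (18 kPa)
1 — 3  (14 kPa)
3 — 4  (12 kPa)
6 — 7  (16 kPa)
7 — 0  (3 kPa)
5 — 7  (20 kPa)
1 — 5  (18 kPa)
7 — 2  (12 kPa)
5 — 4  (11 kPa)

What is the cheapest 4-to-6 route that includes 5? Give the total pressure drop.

Shortest 4→5: 4 → 5 = 11
Shortest 5→6: 5 → 7 → 6 = 36
Total via 5: 11 + 36 = 47 kPa.

47 kPa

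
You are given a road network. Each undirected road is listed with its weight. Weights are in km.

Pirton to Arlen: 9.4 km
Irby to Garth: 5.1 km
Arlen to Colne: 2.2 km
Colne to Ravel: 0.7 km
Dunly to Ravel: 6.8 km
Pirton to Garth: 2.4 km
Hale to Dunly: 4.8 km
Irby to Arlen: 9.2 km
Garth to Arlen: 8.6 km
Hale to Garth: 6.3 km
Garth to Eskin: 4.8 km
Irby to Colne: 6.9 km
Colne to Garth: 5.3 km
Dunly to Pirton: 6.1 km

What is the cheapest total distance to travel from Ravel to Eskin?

10.8 km

Running Dijkstra from Ravel:
Ravel: 0
Colne: 0.7  (via Ravel)
Arlen: 2.9  (via Colne)
Garth: 6  (via Colne)
Dunly: 6.8  (via Ravel)
Irby: 7.6  (via Colne)
Pirton: 8.4  (via Garth)
Eskin: 10.8  (via Garth)
Shortest route: Ravel → Colne → Garth → Eskin = 10.8 km.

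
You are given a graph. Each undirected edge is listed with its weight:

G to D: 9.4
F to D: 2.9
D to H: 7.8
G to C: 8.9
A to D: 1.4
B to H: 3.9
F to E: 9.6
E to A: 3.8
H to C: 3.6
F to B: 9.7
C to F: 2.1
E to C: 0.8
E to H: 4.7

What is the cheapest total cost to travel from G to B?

Shortest distances from G:
G: 0
C: 8.9  (via G)
D: 9.4  (via G)
E: 9.7  (via C)
A: 10.8  (via D)
F: 11  (via C)
H: 12.5  (via C)
B: 16.4  (via H)
Shortest route: G–C–H–B = 16.4.

16.4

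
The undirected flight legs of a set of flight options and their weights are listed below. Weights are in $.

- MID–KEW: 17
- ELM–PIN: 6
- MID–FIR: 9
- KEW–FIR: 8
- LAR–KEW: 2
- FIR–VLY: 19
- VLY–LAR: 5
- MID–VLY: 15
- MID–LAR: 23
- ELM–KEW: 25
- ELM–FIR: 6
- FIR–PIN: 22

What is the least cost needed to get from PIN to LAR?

Shortest distances from PIN:
PIN: 0
ELM: 6  (via PIN)
FIR: 12  (via ELM)
KEW: 20  (via FIR)
MID: 21  (via FIR)
LAR: 22  (via KEW)
Shortest route: PIN → ELM → FIR → KEW → LAR = $22.

$22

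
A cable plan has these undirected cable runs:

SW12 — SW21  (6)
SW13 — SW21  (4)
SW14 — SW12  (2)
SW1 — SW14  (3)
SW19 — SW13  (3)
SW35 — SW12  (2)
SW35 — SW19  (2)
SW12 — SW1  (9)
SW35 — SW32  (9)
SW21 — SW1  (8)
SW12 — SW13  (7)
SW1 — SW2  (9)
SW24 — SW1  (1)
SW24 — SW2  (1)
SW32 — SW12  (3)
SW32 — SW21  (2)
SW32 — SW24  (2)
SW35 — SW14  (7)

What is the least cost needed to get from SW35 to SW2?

Candidate routes:
SW35 → SW12 → SW32 → SW24 → SW2: 2+3+2+1 = 8
SW35 → SW12 → SW14 → SW1 → SW24 → SW2: 2+2+3+1+1 = 9
Cheapest is SW35 → SW12 → SW32 → SW24 → SW2 at 8.

8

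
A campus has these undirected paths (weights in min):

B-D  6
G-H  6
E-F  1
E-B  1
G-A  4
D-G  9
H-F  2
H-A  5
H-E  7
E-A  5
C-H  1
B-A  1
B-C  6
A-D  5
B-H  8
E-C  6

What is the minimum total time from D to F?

Shortest distances from D:
D: 0
A: 5  (via D)
B: 6  (via D)
E: 7  (via B)
F: 8  (via E)
Shortest route: D → B → E → F = 8 min.

8 min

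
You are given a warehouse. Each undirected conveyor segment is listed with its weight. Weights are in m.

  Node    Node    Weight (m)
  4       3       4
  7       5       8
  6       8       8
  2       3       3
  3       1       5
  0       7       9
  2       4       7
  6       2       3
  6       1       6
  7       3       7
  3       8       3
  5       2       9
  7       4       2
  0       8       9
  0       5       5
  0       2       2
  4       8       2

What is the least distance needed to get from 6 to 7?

12 m

Compare a few routes:
6 → 2 → 4 → 7: 3+7+2 = 12
6 → 2 → 3 → 8 → 4 → 7: 3+3+3+2+2 = 13
The minimum is 12 m via 6 → 2 → 4 → 7.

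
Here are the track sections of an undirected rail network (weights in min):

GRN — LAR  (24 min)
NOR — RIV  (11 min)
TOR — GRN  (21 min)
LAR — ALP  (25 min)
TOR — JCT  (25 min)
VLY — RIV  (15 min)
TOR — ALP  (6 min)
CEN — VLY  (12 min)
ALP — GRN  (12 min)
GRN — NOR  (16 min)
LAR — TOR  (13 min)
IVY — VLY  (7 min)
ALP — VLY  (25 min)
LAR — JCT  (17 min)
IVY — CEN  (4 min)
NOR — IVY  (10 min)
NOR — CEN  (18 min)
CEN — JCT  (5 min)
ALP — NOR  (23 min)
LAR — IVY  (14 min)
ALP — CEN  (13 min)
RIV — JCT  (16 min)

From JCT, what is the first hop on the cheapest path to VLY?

CEN

Candidate routes:
JCT - RIV - VLY: 16+15 = 31
JCT - CEN - IVY - VLY: 5+4+7 = 16
JCT - LAR - IVY - VLY: 17+14+7 = 38
JCT - CEN - VLY: 5+12 = 17
Cheapest is JCT - CEN - IVY - VLY at 16 min.
So from JCT the first move is to CEN.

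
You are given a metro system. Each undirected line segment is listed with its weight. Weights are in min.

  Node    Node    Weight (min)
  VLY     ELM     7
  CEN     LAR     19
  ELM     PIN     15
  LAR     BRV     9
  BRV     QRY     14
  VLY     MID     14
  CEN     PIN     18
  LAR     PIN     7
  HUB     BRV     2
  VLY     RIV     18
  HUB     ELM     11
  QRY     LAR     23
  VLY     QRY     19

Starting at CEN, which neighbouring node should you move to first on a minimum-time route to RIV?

PIN

Candidate routes:
CEN–PIN–ELM–VLY–RIV: 18+15+7+18 = 58
CEN–LAR–PIN–ELM–VLY–RIV: 19+7+15+7+18 = 66
Cheapest is CEN–PIN–ELM–VLY–RIV at 58 min.
So from CEN the first move is to PIN.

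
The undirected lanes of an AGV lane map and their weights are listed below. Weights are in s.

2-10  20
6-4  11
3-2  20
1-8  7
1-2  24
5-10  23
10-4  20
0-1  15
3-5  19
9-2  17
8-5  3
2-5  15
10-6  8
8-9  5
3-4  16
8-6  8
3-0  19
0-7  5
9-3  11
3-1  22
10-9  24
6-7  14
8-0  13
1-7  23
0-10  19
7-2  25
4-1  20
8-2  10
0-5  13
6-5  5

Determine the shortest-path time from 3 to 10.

Enumerating some paths:
3 - 9 - 8 - 6 - 10: 11+5+8+8 = 32
3 - 9 - 10: 11+24 = 35
Cheapest is 3 - 9 - 8 - 6 - 10 at 32 s.

32 s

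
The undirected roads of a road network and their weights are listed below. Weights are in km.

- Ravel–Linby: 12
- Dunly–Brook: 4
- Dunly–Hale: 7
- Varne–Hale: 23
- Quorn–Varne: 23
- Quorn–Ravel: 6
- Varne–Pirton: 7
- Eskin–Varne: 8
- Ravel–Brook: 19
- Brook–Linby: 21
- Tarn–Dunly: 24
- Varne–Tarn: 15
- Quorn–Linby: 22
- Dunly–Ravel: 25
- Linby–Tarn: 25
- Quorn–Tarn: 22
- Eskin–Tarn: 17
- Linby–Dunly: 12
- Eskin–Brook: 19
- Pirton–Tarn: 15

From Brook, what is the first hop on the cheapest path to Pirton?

Compare a few routes:
Brook - Eskin - Varne - Pirton: 19+8+7 = 34
Brook - Dunly - Hale - Varne - Pirton: 4+7+23+7 = 41
Brook - Dunly - Tarn - Pirton: 4+24+15 = 43
Cheapest is Brook - Eskin - Varne - Pirton at 34 km.
So from Brook the first move is to Eskin.

Eskin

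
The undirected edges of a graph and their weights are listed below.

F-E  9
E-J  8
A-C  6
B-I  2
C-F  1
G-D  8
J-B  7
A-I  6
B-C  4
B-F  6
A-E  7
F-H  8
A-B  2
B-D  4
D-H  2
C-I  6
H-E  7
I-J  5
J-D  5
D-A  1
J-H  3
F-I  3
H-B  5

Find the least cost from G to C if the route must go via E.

26

Best G to E: G–D–A–E costing 16
Shortest E→C: E–F–C = 10
Total via E: 16 + 10 = 26.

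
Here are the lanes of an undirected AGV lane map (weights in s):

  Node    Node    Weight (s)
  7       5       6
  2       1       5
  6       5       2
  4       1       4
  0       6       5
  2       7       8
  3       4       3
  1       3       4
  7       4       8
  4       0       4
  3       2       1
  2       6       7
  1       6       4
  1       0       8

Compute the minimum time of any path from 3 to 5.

10 s

Running Dijkstra from 3:
3: 0
2: 1  (via 3)
4: 3  (via 3)
1: 4  (via 3)
0: 7  (via 4)
6: 8  (via 2)
7: 9  (via 2)
5: 10  (via 6)
Shortest route: 3–2–6–5 = 10 s.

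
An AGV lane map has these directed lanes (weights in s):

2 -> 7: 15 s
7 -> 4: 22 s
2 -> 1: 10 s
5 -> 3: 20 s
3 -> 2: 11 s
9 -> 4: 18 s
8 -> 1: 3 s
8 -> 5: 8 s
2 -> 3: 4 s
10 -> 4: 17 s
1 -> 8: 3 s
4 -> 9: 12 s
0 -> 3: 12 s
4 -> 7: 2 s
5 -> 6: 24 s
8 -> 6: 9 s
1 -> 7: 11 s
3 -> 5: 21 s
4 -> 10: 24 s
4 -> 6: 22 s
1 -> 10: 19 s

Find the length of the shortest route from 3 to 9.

60 s

Shortest distances from 3:
3: 0
2: 11  (via 3)
1: 21  (via 2)
5: 21  (via 3)
8: 24  (via 1)
7: 26  (via 2)
6: 33  (via 8)
10: 40  (via 1)
4: 48  (via 7)
9: 60  (via 4)
Shortest route: 3 → 2 → 7 → 4 → 9 = 60 s.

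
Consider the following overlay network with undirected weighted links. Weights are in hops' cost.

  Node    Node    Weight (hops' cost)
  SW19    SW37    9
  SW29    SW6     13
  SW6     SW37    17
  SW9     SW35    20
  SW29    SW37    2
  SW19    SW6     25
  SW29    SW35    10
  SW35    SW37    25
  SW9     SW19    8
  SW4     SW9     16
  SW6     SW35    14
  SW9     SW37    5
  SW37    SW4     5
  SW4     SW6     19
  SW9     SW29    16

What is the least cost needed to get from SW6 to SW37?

15 hops' cost

Enumerating some paths:
SW6–SW37: 17 = 17
SW6–SW29–SW37: 13+2 = 15
SW6–SW4–SW37: 19+5 = 24
Cheapest is SW6–SW29–SW37 at 15 hops' cost.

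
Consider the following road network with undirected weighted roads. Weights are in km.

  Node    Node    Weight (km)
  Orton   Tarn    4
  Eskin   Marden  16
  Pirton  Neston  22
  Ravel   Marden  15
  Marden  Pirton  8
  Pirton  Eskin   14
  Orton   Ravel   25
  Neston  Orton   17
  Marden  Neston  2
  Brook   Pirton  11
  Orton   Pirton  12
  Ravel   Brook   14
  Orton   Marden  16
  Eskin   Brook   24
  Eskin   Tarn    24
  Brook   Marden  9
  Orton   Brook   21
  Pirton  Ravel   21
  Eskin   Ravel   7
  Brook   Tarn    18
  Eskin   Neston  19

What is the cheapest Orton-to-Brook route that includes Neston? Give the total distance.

28 km

Shortest Orton→Neston: Orton → Neston = 17
Best Neston to Brook: Neston → Marden → Brook costing 11
Total via Neston: 17 + 11 = 28 km.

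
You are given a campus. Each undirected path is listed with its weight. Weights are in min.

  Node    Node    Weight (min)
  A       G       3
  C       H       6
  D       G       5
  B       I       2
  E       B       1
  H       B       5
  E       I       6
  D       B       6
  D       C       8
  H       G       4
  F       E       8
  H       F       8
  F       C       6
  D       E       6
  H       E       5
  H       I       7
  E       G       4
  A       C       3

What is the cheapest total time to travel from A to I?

Shortest distances from A:
A: 0
C: 3  (via A)
G: 3  (via A)
E: 7  (via G)
H: 7  (via G)
B: 8  (via E)
D: 8  (via G)
F: 9  (via C)
I: 10  (via B)
Shortest route: A–G–E–B–I = 10 min.

10 min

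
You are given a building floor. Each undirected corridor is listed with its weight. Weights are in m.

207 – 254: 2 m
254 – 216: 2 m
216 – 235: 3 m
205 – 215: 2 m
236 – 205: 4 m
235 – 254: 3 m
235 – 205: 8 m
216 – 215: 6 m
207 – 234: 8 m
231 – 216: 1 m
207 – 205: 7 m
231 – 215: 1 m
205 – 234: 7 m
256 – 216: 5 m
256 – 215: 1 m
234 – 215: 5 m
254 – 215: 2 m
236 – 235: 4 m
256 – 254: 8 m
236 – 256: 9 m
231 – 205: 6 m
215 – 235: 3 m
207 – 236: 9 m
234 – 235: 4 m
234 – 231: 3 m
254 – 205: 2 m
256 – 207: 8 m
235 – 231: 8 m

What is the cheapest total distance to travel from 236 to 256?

7 m

Enumerating some paths:
236 - 205 - 215 - 256: 4+2+1 = 7
236 - 235 - 215 - 256: 4+3+1 = 8
236 - 205 - 254 - 215 - 256: 4+2+2+1 = 9
236 - 256: 9 = 9
Cheapest is 236 - 205 - 215 - 256 at 7 m.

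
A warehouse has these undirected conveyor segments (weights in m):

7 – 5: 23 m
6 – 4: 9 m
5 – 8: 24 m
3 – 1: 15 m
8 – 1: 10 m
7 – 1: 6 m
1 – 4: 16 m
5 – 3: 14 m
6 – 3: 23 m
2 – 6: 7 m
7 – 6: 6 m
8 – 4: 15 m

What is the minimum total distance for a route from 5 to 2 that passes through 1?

48 m

Shortest 5→1: 5 → 3 → 1 = 29
Shortest 1→2: 1 → 7 → 6 → 2 = 19
Total via 1: 29 + 19 = 48 m.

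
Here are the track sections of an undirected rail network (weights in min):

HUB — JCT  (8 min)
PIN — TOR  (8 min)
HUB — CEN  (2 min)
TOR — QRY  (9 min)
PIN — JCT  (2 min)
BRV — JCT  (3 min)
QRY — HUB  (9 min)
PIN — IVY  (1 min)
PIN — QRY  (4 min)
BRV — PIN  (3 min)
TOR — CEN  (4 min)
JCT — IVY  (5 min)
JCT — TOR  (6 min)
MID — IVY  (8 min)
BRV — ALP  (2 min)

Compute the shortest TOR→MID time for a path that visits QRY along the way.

Best TOR to QRY: TOR → QRY costing 9
Best QRY to MID: QRY → PIN → IVY → MID costing 13
Total via QRY: 9 + 13 = 22 min.

22 min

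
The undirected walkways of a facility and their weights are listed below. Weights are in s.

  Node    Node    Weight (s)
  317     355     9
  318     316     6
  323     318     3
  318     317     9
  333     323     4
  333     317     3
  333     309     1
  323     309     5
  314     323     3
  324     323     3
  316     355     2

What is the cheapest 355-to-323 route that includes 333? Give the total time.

16 s

Best 355 to 333: 355 → 317 → 333 costing 12
Best 333 to 323: 333 → 323 costing 4
Total via 333: 12 + 4 = 16 s.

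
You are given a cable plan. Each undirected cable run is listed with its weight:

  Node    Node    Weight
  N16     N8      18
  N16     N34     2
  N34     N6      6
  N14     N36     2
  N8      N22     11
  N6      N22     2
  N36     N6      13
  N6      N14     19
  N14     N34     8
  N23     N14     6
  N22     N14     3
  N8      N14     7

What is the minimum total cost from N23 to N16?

16

Running Dijkstra from N23:
N23: 0
N14: 6  (via N23)
N36: 8  (via N14)
N22: 9  (via N14)
N6: 11  (via N22)
N8: 13  (via N14)
N34: 14  (via N14)
N16: 16  (via N34)
Shortest route: N23 → N14 → N34 → N16 = 16.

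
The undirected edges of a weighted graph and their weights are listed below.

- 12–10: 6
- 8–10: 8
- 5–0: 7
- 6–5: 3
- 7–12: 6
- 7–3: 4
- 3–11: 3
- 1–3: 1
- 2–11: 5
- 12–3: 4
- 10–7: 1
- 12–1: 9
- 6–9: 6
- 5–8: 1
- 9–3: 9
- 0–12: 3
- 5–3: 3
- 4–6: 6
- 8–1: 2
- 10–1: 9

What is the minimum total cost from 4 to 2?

20

Compare a few routes:
4 → 6 → 5 → 8 → 1 → 3 → 11 → 2: 6+3+1+2+1+3+5 = 21
4 → 6 → 5 → 3 → 11 → 2: 6+3+3+3+5 = 20
4 → 6 → 5 → 0 → 12 → 3 → 11 → 2: 6+3+7+3+4+3+5 = 31
4 → 6 → 9 → 3 → 11 → 2: 6+6+9+3+5 = 29
Cheapest is 4 → 6 → 5 → 3 → 11 → 2 at 20.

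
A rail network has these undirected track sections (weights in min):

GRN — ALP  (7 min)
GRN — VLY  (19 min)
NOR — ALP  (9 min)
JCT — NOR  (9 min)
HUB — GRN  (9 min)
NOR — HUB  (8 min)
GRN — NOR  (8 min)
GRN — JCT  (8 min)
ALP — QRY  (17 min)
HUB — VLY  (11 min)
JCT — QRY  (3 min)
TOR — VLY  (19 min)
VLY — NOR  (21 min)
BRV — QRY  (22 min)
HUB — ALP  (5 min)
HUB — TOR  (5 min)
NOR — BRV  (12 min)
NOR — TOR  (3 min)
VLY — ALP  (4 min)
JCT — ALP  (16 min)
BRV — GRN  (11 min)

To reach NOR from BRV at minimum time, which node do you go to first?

NOR

Candidate routes:
BRV - GRN - ALP - NOR: 11+7+9 = 27
BRV - NOR: 12 = 12
BRV - GRN - NOR: 11+8 = 19
BRV - GRN - JCT - NOR: 11+8+9 = 28
Cheapest is BRV - NOR at 12 min.
So from BRV the first move is to NOR.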